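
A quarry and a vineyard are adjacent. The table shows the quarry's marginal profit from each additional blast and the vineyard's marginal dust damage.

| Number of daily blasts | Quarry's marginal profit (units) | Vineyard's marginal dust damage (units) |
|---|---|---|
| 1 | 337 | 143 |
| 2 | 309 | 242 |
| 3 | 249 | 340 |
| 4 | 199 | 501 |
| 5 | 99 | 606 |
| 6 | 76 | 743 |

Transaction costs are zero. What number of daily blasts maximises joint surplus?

2

Bargaining reaches the level where marginal profit last exceeds marginal dust damage.
That holds through level 2 (309 ≥ 242) but not at 3 (249 < 340).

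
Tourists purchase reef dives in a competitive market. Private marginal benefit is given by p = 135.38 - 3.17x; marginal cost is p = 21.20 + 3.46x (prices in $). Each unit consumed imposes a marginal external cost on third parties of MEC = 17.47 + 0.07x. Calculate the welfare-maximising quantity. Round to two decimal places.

x* = 14.43

Social marginal benefit = demand − MEC = 117.91 - 3.24x.
Set SMB = MC: 117.91 - 3.24x = 21.20 + 3.46x → x* = 14.4343.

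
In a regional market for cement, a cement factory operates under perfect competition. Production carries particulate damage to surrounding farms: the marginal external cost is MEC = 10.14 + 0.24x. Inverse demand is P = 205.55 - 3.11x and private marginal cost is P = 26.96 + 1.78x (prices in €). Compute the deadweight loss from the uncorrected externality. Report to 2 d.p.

DWL = €34.83

Market equilibrium (private): 26.96 + 1.78x = 205.55 - 3.11x → x_m = 36.5215.
Social marginal cost = private MC + MEC = 37.10 + 2.02x.
Set SMC = demand: 37.10 + 2.02x = 205.55 - 3.11x → x* = 32.8363.
Height of the DWL triangle at x_m is SMC(x_m) − demand(x_m) = MEC(x_m) = 18.9052.
DWL = ½ × 3.6852 × 18.9052 = 34.8347.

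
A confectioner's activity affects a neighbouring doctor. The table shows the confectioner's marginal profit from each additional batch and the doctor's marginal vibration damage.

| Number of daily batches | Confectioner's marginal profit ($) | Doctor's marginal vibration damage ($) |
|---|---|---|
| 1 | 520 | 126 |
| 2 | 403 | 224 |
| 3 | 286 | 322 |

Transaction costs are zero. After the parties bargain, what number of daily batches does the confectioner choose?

Bargaining reaches the level where marginal profit last exceeds marginal vibration damage.
That holds through level 2 (403 ≥ 224) but not at 3 (286 < 322).

2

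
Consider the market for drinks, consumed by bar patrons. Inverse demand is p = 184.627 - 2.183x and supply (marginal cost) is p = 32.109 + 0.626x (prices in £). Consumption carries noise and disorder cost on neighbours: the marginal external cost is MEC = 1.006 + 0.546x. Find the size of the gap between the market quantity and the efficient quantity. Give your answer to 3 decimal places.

Market equilibrium (private): 32.109 + 0.626x = 184.627 - 2.183x → x_m = 54.2962.
Social marginal benefit = demand − MEC = 183.621 - 2.729x.
Set SMB = MC: 183.621 - 2.729x = 32.109 + 0.626x → x* = 45.1601.
Gap = |54.2962 − 45.1601| = 9.1361.

9.136 units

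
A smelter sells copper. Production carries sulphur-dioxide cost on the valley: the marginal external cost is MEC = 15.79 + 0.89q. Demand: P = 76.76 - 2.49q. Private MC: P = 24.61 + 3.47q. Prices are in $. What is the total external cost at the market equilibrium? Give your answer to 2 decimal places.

$172.23

Market equilibrium (private): 24.61 + 3.47q = 76.76 - 2.49q → q_m = 8.7500.
Total external cost = ∫₀^{q_m} (15.79 + 0.89q) dq = 15.79×8.7500 + ½×0.89×8.7500² = 172.2328.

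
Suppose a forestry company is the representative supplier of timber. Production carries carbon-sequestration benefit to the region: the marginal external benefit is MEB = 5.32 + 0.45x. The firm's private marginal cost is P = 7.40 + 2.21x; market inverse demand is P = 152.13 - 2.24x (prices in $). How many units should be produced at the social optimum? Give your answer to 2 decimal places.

x* = 37.51

Social marginal cost = private MC − MEB = 2.08 + 1.76x.
Set SMC = demand: 2.08 + 1.76x = 152.13 - 2.24x → x* = 37.5125.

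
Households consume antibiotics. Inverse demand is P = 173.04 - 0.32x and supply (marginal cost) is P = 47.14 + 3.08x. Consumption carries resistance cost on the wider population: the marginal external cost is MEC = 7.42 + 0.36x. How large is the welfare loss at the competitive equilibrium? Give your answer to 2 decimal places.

Market equilibrium (private): 47.14 + 3.08x = 173.04 - 0.32x → x_m = 37.0294.
Social marginal benefit = demand − MEC = 165.62 - 0.68x.
Set SMB = MC: 165.62 - 0.68x = 47.14 + 3.08x → x* = 31.5106.
Between x* and x_m the wedge MC − SMB runs linearly from 0 to MEC(x_m), so the loss is a triangle.
DWL = ½ × 5.5188 × 20.7506 = 57.2592.

DWL = 57.26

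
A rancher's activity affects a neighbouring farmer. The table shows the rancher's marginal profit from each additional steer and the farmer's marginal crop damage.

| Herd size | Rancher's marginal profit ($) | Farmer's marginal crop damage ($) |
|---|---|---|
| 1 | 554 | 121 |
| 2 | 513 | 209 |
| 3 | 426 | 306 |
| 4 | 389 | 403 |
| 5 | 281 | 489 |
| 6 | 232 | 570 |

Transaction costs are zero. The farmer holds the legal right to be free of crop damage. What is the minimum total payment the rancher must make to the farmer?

$636

Efficient level: marginal profit ≥ marginal crop damage through level 3, so k* = 3.
With the farmer holding the right, the rancher must at least compensate total damage at k*: 121 + 209 + 306 = 636.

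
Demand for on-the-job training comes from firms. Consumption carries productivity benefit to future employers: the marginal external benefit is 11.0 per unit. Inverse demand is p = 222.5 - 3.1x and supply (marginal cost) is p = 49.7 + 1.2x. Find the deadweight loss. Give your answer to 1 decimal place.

Market equilibrium (private): 49.7 + 1.2x = 222.5 - 3.1x → x_m = 40.1860.
Social marginal benefit = demand + MEB = 233.5 - 3.1x.
Set SMB = MC: 233.5 - 3.1x = 49.7 + 1.2x → x* = 42.7442.
The welfare-loss triangle has base |x_m − x*| and height MEB(x_m) (the vertical gap between SMB and MC is zero at x* and MEB at x_m).
DWL = ½ × 2.5582 × 11.0000 = 14.0701.

DWL = 14.1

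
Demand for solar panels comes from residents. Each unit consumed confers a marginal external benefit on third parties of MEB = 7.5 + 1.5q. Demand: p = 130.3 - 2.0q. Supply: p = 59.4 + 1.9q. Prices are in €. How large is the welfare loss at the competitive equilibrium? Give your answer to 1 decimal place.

Market equilibrium (private): 59.4 + 1.9q = 130.3 - 2.0q → q_m = 18.1795.
Social marginal benefit = demand + MEB = 137.8 - 0.5q.
Set SMB = MC: 137.8 - 0.5q = 59.4 + 1.9q → q* = 32.6667.
The welfare-loss triangle has base |q_m − q*| and height MEB(q_m) (the vertical gap between SMB and MC is zero at q* and MEB at q_m).
DWL = ½ × 14.4872 × 34.7692 = 251.8542.

DWL = €251.9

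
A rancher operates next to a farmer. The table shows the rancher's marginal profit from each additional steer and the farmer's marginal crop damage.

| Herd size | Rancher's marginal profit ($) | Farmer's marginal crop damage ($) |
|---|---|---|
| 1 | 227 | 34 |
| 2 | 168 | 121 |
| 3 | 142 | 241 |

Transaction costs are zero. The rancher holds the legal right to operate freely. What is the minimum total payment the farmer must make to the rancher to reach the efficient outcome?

Left alone the rancher would choose level 3 (marginal profit stays positive).
Efficient level: k* = 2 (marginal profit ≥ marginal crop damage through 2).
The farmer must at least cover the rancher's forgone profit from cutting 3→2: 142 = 142.

$142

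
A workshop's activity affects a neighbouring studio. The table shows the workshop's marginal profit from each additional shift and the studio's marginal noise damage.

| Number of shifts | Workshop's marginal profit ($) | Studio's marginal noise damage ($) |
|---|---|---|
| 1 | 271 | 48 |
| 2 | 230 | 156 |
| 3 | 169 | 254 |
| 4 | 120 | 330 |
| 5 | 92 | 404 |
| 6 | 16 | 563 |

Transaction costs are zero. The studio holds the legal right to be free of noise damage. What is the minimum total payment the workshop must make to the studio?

Efficient level: marginal profit ≥ marginal noise damage through level 2, so k* = 2.
With the studio holding the right, the workshop must at least compensate total damage at k*: 48 + 156 = 204.

$204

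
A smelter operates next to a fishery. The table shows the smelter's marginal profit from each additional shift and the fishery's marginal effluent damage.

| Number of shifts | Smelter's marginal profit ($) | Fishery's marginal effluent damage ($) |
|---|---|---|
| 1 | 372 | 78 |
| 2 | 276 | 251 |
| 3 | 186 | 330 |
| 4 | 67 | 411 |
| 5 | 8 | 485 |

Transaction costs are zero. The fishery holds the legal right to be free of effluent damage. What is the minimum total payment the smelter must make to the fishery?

Efficient level: marginal profit ≥ marginal effluent damage through level 2, so k* = 2.
With the fishery holding the right, the smelter must at least compensate total damage at k*: 78 + 251 = 329.

$329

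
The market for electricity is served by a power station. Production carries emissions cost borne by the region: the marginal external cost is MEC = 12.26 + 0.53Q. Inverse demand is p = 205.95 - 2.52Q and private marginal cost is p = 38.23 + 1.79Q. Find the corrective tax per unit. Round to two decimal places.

tax = 29.28 per unit

Social marginal cost = private MC + MEC = 50.49 + 2.32Q.
Set SMC = demand: 50.49 + 2.32Q = 205.95 - 2.52Q → Q* = 32.1198.
The Pigouvian tax equals MEC at Q*: 12.26 + 0.53×32.1198 = 29.2835.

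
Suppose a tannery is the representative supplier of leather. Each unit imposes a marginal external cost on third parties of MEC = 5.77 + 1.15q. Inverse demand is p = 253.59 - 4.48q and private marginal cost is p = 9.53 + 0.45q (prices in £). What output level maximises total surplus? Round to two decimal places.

Social marginal cost = private MC + MEC = 15.30 + 1.60q.
Set SMC = demand: 15.30 + 1.60q = 253.59 - 4.48q → q* = 39.1924.

q* = 39.19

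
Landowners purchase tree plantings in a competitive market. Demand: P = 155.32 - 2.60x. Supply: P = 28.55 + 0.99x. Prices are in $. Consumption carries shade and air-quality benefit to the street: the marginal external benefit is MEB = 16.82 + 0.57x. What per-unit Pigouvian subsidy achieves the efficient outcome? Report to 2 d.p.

subsidy = $43.92 per unit

Social marginal benefit = demand + MEB = 172.14 - 2.03x.
Set SMB = MC: 172.14 - 2.03x = 28.55 + 0.99x → x* = 47.5464.
The Pigouvian subsidy equals MEB at x*: 16.82 + 0.57×47.5464 = 43.9214.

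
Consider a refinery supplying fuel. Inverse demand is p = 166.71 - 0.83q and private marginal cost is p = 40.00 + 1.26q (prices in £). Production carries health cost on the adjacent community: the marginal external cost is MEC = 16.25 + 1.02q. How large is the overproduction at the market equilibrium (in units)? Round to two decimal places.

Market equilibrium (private): 40.00 + 1.26q = 166.71 - 0.83q → q_m = 60.6268.
Social marginal cost = private MC + MEC = 56.25 + 2.28q.
Set SMC = demand: 56.25 + 2.28q = 166.71 - 0.83q → q* = 35.5177.
Gap = |60.6268 − 35.5177| = 25.1091.

25.11 units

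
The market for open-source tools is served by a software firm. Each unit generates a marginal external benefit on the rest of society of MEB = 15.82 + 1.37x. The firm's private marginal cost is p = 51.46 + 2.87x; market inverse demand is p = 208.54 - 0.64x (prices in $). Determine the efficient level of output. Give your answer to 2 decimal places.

x* = 80.79

Social marginal cost = private MC − MEB = 35.64 + 1.50x.
Set SMC = demand: 35.64 + 1.50x = 208.54 - 0.64x → x* = 80.7944.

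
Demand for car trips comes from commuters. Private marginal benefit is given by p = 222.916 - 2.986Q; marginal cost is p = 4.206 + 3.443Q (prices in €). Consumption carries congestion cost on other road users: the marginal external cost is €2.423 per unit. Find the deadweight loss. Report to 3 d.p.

Market equilibrium (private): 4.206 + 3.443Q = 222.916 - 2.986Q → Q_m = 34.0193.
Social marginal benefit = demand − MEC = 220.493 - 2.986Q.
Set SMB = MC: 220.493 - 2.986Q = 4.206 + 3.443Q → Q* = 33.6424.
Height of the DWL triangle at Q_m is MC(Q_m) − SMB(Q_m) = MEC(Q_m) = 2.4230.
DWL = ½ × 0.3769 × 2.4230 = 0.4566.

DWL = €0.457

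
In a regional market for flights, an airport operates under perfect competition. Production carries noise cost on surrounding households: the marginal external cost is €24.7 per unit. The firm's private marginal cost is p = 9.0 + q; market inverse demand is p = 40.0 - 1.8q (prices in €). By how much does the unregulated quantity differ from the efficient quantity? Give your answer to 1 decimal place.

Market equilibrium (private): 9.0 + q = 40.0 - 1.8q → q_m = 11.0714.
Social marginal cost = private MC + MEC = 33.7 + q.
Set SMC = demand: 33.7 + q = 40.0 - 1.8q → q* = 2.2500.
Gap = |11.0714 − 2.2500| = 8.8214.

8.8 units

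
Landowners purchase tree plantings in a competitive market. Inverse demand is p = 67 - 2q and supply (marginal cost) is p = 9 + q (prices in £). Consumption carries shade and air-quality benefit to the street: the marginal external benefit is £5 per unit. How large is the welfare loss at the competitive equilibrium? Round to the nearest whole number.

Market equilibrium (private): 9 + q = 67 - 2q → q_m = 19.3333.
Social marginal benefit = demand + MEB = 72 - 2q.
Set SMB = MC: 72 - 2q = 9 + q → q* = 21.0000.
Height of the DWL triangle at q_m is SMB(q_m) − MC(q_m) = MEB(q_m) = 5.0000.
DWL = ½ × 1.6667 × 5.0000 = 4.1668.

DWL = £4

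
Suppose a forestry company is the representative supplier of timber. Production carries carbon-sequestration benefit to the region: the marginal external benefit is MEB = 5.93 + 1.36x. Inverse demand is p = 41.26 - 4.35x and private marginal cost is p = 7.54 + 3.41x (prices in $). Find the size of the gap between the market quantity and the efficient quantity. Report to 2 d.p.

1.85 units

Market equilibrium (private): 7.54 + 3.41x = 41.26 - 4.35x → x_m = 4.3454.
Social marginal cost = private MC − MEB = 1.61 + 2.05x.
Set SMC = demand: 1.61 + 2.05x = 41.26 - 4.35x → x* = 6.1953.
Gap = |4.3454 − 6.1953| = 1.8499.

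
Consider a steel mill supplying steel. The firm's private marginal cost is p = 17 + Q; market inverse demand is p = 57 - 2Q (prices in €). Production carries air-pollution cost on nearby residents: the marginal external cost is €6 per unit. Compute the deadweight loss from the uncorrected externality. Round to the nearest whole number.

DWL = €6

Market equilibrium (private): 17 + Q = 57 - 2Q → Q_m = 13.3333.
Social marginal cost = private MC + MEC = 23 + Q.
Set SMC = demand: 23 + Q = 57 - 2Q → Q* = 11.3333.
The welfare-loss triangle has base |Q_m − Q*| and height MEC(Q_m) (the vertical gap between SMC and demand is zero at Q* and MEC at Q_m).
DWL = ½ × 2.0000 × 6.0000 = 6.0000.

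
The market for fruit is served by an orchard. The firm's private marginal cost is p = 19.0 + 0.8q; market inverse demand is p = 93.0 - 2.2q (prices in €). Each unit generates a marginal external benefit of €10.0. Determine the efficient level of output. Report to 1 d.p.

Social marginal cost = private MC − MEB = 9.0 + 0.8q.
Set SMC = demand: 9.0 + 0.8q = 93.0 - 2.2q → q* = 28.0000.

q* = 28.0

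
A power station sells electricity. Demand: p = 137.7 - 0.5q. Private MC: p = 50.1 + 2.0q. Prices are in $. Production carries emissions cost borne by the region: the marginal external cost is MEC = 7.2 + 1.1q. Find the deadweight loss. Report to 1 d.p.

Market equilibrium (private): 50.1 + 2.0q = 137.7 - 0.5q → q_m = 35.0400.
Social marginal cost = private MC + MEC = 57.3 + 3.1q.
Set SMC = demand: 57.3 + 3.1q = 137.7 - 0.5q → q* = 22.3333.
The loss is the area between SMC and demand from q* to q_m; with linear curves that's a triangle of height MEC(q_m).
DWL = ½ × 12.7067 × 45.7440 = 290.6276.

DWL = $290.6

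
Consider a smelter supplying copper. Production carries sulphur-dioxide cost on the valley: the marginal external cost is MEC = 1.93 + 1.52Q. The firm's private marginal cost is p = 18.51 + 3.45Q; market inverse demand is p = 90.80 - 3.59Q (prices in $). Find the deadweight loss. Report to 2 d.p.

Market equilibrium (private): 18.51 + 3.45Q = 90.80 - 3.59Q → Q_m = 10.2685.
Social marginal cost = private MC + MEC = 20.44 + 4.97Q.
Set SMC = demand: 20.44 + 4.97Q = 90.80 - 3.59Q → Q* = 8.2196.
Between Q* and Q_m the wedge SMC − demand runs linearly from 0 to MEC(Q_m), so the loss is a triangle.
DWL = ½ × 2.0489 × 17.5381 = 17.9669.

DWL = $17.97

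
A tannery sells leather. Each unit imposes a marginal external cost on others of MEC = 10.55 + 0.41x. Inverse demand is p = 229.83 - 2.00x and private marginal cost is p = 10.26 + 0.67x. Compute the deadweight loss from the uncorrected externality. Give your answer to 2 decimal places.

Market equilibrium (private): 10.26 + 0.67x = 229.83 - 2.00x → x_m = 82.2360.
Social marginal cost = private MC + MEC = 20.81 + 1.08x.
Set SMC = demand: 20.81 + 1.08x = 229.83 - 2.00x → x* = 67.8636.
Height of the DWL triangle at x_m is SMC(x_m) − demand(x_m) = MEC(x_m) = 44.2667.
DWL = ½ × 14.3724 × 44.2667 = 318.1094.

DWL = 318.11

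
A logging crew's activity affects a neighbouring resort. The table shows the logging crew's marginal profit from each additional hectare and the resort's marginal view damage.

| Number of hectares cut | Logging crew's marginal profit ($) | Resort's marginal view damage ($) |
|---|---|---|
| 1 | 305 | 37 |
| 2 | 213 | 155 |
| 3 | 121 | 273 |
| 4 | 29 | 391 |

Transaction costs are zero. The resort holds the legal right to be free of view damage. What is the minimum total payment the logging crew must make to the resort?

$192

Efficient level: marginal profit ≥ marginal view damage through level 2, so k* = 2.
With the resort holding the right, the logging crew must at least compensate total damage at k*: 37 + 155 = 192.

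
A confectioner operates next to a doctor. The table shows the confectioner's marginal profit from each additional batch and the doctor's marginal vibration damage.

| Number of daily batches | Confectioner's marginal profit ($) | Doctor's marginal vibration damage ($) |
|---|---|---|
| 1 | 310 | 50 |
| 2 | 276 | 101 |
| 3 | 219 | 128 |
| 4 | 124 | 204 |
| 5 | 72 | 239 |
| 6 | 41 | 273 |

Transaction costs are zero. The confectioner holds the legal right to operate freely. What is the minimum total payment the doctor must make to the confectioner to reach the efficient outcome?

$237

Left alone the confectioner would choose level 6 (marginal profit stays positive).
Efficient level: k* = 3 (marginal profit ≥ marginal vibration damage through 3).
The doctor must at least cover the confectioner's forgone profit from cutting 6→3: 124 + 72 + 41 = 237.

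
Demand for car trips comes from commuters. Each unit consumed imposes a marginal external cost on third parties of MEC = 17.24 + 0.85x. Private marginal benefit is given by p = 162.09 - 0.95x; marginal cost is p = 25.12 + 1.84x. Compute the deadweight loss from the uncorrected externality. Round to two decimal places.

Market equilibrium (private): 25.12 + 1.84x = 162.09 - 0.95x → x_m = 49.0932.
Social marginal benefit = demand − MEC = 144.85 - 1.80x.
Set SMB = MC: 144.85 - 1.80x = 25.12 + 1.84x → x* = 32.8929.
The loss is the area between SMB and MC from x* to x_m; with linear curves that's a triangle of height MEC(x_m).
DWL = ½ × 16.2003 × 58.9692 = 477.6594.

DWL = 477.66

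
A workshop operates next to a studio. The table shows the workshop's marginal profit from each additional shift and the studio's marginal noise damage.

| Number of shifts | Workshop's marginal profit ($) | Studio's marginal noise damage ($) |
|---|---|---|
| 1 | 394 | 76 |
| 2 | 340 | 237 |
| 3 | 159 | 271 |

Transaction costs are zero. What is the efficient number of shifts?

Bargaining reaches the level where marginal profit last exceeds marginal noise damage.
That holds through level 2 (340 ≥ 237) but not at 3 (159 < 271).

2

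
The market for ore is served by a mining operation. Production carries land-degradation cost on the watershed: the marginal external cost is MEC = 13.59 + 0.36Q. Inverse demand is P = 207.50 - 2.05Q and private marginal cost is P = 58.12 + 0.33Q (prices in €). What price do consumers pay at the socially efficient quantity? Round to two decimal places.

P = €105.91

Social marginal cost = private MC + MEC = 71.71 + 0.69Q.
Set SMC = demand: 71.71 + 0.69Q = 207.50 - 2.05Q → Q* = 49.5584.
Consumer price on the demand curve at Q*: 207.50 − 2.05×49.5584 = 105.9053.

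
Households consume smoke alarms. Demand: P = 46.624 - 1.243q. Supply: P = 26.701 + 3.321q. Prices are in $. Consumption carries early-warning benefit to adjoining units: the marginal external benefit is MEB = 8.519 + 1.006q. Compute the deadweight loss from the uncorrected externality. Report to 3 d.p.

Market equilibrium (private): 26.701 + 3.321q = 46.624 - 1.243q → q_m = 4.3652.
Social marginal benefit = demand + MEB = 55.143 - 0.237q.
Set SMB = MC: 55.143 - 0.237q = 26.701 + 3.321q → q* = 7.9938.
The loss is the area between SMB and MC from q* to q_m; with linear curves that's a triangle of height MEB(q_m).
DWL = ½ × 3.6286 × 12.9104 = 23.4233.

DWL = $23.423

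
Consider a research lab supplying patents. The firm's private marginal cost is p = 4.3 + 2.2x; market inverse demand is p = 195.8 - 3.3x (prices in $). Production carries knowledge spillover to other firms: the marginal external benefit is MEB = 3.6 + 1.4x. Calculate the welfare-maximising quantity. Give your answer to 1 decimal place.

x* = 47.6

Social marginal cost = private MC − MEB = 0.7 + 0.8x.
Set SMC = demand: 0.7 + 0.8x = 195.8 - 3.3x → x* = 47.5854.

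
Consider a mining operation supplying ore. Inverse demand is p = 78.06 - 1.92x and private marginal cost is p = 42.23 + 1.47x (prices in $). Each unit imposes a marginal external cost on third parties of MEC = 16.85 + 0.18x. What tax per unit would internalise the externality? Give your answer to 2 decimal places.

Social marginal cost = private MC + MEC = 59.08 + 1.65x.
Set SMC = demand: 59.08 + 1.65x = 78.06 - 1.92x → x* = 5.3165.
The Pigouvian tax equals MEC at x*: 16.85 + 0.18×5.3165 = 17.8070.

tax = $17.81 per unit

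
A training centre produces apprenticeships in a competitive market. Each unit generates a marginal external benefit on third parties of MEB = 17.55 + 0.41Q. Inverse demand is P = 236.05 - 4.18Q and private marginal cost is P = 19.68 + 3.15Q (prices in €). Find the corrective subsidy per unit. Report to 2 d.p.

Social marginal cost = private MC − MEB = 2.13 + 2.74Q.
Set SMC = demand: 2.13 + 2.74Q = 236.05 - 4.18Q → Q* = 33.8035.
The Pigouvian subsidy equals MEB at Q*: 17.55 + 0.41×33.8035 = 31.4094.

subsidy = €31.41 per unit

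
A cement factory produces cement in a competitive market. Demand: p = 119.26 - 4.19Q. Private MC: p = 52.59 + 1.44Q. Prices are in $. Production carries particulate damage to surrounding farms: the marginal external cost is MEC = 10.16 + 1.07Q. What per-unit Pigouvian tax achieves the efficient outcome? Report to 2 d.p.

Social marginal cost = private MC + MEC = 62.75 + 2.51Q.
Set SMC = demand: 62.75 + 2.51Q = 119.26 - 4.19Q → Q* = 8.4343.
The Pigouvian tax equals MEC at Q*: 10.16 + 1.07×8.4343 = 19.1847.

tax = $19.18 per unit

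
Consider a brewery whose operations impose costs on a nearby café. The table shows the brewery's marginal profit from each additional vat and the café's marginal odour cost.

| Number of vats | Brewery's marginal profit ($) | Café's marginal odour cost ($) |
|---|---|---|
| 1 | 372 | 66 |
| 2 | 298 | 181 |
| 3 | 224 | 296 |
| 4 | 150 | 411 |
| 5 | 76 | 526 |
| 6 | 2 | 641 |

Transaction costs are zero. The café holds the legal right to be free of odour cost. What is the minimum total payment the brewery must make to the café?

Efficient level: marginal profit ≥ marginal odour cost through level 2, so k* = 2.
With the café holding the right, the brewery must at least compensate total damage at k*: 66 + 181 = 247.

$247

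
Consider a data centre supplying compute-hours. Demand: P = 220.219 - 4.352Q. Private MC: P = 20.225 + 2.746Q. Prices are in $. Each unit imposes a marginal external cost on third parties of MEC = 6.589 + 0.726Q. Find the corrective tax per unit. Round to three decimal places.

tax = $24.535 per unit

Social marginal cost = private MC + MEC = 26.814 + 3.472Q.
Set SMC = demand: 26.814 + 3.472Q = 220.219 - 4.352Q → Q* = 24.7195.
The Pigouvian tax equals MEC at Q*: 6.589 + 0.726×24.7195 = 24.5354.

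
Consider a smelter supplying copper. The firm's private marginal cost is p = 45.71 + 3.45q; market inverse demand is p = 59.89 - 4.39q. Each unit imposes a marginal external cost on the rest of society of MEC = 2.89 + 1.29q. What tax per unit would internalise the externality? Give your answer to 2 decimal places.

Social marginal cost = private MC + MEC = 48.60 + 4.74q.
Set SMC = demand: 48.60 + 4.74q = 59.89 - 4.39q → q* = 1.2366.
The Pigouvian tax equals MEC at q*: 2.89 + 1.29×1.2366 = 4.4852.

tax = 4.49 per unit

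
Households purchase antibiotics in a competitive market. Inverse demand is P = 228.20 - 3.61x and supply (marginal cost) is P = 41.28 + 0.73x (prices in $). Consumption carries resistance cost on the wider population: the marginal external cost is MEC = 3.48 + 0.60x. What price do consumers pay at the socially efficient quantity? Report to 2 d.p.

P = $94.15

Social marginal benefit = demand − MEC = 224.72 - 4.21x.
Set SMB = MC: 224.72 - 4.21x = 41.28 + 0.73x → x* = 37.1336.
Consumer price on the demand curve at x*: 228.20 − 3.61×37.1336 = 94.1477.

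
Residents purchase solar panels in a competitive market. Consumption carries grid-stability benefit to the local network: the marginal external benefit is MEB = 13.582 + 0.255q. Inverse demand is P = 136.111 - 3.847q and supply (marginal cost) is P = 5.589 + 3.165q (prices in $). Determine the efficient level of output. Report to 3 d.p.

q* = 21.327

Social marginal benefit = demand + MEB = 149.693 - 3.592q.
Set SMB = MC: 149.693 - 3.592q = 5.589 + 3.165q → q* = 21.3266.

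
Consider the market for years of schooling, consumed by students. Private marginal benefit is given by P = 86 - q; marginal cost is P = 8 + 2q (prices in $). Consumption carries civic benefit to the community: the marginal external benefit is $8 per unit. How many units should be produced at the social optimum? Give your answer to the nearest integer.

q* = 29

Social marginal benefit = demand + MEB = 94 - q.
Set SMB = MC: 94 - q = 8 + 2q → q* = 28.6667.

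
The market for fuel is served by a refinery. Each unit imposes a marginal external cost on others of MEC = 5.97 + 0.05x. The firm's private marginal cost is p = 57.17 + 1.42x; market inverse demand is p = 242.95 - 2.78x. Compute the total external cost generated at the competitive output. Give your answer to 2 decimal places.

Market equilibrium (private): 57.17 + 1.42x = 242.95 - 2.78x → x_m = 44.2333.
Total external cost = ∫₀^{x_m} (5.97 + 0.05x) dx = 5.97×44.2333 + ½×0.05×44.2333² = 312.9874.

312.99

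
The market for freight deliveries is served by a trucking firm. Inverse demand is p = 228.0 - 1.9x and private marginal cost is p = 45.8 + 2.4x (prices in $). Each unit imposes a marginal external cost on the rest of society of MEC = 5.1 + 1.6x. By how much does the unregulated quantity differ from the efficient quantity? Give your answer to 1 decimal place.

12.4 units

Market equilibrium (private): 45.8 + 2.4x = 228.0 - 1.9x → x_m = 42.3721.
Social marginal cost = private MC + MEC = 50.9 + 4.0x.
Set SMC = demand: 50.9 + 4.0x = 228.0 - 1.9x → x* = 30.0169.
Gap = |42.3721 − 30.0169| = 12.3552.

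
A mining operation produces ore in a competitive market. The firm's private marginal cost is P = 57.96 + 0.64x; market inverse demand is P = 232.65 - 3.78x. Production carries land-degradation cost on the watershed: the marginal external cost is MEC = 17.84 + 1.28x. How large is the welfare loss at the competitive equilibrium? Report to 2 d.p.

Market equilibrium (private): 57.96 + 0.64x = 232.65 - 3.78x → x_m = 39.5226.
Social marginal cost = private MC + MEC = 75.80 + 1.92x.
Set SMC = demand: 75.80 + 1.92x = 232.65 - 3.78x → x* = 27.5175.
The loss is the area between SMC and demand from x* to x_m; with linear curves that's a triangle of height MEC(x_m).
DWL = ½ × 12.0051 × 68.4290 = 410.7485.

DWL = 410.75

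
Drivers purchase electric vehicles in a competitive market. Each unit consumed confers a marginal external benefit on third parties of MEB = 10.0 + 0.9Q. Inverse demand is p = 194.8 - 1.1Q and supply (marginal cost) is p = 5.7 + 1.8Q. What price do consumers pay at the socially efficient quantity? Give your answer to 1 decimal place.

Social marginal benefit = demand + MEB = 204.8 - 0.2Q.
Set SMB = MC: 204.8 - 0.2Q = 5.7 + 1.8Q → Q* = 99.5500.
Consumer price on the demand curve at Q*: 194.8 − 1.1×99.5500 = 85.2950.

P = 85.3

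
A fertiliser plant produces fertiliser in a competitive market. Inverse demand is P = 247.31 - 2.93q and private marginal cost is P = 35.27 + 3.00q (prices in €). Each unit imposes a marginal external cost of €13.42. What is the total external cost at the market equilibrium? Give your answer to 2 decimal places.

€479.86

Market equilibrium (private): 35.27 + 3.00q = 247.31 - 2.93q → q_m = 35.7572.
Total external cost = MEC × q_m = 13.42 × 35.7572 = 479.8616.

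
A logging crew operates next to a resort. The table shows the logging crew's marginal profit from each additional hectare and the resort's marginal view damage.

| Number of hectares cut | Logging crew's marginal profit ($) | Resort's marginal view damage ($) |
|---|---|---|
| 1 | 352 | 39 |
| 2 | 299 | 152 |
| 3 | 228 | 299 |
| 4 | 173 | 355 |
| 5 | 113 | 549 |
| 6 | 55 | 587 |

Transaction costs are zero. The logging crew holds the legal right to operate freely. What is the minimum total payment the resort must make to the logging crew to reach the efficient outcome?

$569

Left alone the logging crew would choose level 6 (marginal profit stays positive).
Efficient level: k* = 2 (marginal profit ≥ marginal view damage through 2).
The resort must at least cover the logging crew's forgone profit from cutting 6→2: 228 + 173 + 113 + 55 = 569.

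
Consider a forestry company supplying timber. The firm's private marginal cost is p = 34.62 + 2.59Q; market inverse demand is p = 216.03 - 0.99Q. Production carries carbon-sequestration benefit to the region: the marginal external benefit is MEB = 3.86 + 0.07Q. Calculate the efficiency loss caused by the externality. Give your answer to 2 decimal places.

Market equilibrium (private): 34.62 + 2.59Q = 216.03 - 0.99Q → Q_m = 50.6732.
Social marginal cost = private MC − MEB = 30.76 + 2.52Q.
Set SMC = demand: 30.76 + 2.52Q = 216.03 - 0.99Q → Q* = 52.7835.
The loss is the area between SMC and demand from Q* to Q_m; with linear curves that's a triangle of height MEB(Q_m).
DWL = ½ × 2.1103 × 7.4071 = 7.8156.

DWL = 7.82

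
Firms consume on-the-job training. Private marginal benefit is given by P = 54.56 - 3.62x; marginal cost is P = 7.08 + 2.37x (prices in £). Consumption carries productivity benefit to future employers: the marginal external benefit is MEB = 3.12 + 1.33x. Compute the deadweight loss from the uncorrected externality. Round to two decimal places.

Market equilibrium (private): 7.08 + 2.37x = 54.56 - 3.62x → x_m = 7.9265.
Social marginal benefit = demand + MEB = 57.68 - 2.29x.
Set SMB = MC: 57.68 - 2.29x = 7.08 + 2.37x → x* = 10.8584.
Between x* and x_m the wedge SMB − MC runs linearly from 0 to MEB(x_m), so the loss is a triangle.
DWL = ½ × 2.9319 × 13.6623 = 20.0282.

DWL = £20.03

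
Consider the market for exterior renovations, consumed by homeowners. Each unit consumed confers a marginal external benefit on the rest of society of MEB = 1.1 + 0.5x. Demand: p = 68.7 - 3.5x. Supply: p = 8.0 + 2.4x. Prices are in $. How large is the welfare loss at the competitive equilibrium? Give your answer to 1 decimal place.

DWL = $3.6

Market equilibrium (private): 8.0 + 2.4x = 68.7 - 3.5x → x_m = 10.2881.
Social marginal benefit = demand + MEB = 69.8 - 3.0x.
Set SMB = MC: 69.8 - 3.0x = 8.0 + 2.4x → x* = 11.4444.
The loss is the area between SMB and MC from x* to x_m; with linear curves that's a triangle of height MEB(x_m).
DWL = ½ × 1.1563 × 6.2441 = 3.6100.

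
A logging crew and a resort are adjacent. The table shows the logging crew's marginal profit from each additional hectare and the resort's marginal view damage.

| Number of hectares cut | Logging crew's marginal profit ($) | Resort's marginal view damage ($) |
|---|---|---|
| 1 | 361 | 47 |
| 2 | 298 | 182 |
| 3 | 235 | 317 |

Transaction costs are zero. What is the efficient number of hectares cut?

2

Bargaining reaches the level where marginal profit last exceeds marginal view damage.
That holds through level 2 (298 ≥ 182) but not at 3 (235 < 317).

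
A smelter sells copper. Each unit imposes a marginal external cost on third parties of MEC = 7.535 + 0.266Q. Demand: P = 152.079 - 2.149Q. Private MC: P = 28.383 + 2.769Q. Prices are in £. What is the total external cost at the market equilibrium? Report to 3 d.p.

Market equilibrium (private): 28.383 + 2.769Q = 152.079 - 2.149Q → Q_m = 25.1517.
Total external cost = ∫₀^{Q_m} (7.535 + 0.266Q) dQ = 7.535×25.1517 + ½×0.266×25.1517² = 273.6549.

£273.655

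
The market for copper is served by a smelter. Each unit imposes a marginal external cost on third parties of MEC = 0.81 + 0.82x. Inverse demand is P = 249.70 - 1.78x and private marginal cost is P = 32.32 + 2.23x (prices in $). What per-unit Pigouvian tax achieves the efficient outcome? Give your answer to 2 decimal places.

tax = $37.58 per unit

Social marginal cost = private MC + MEC = 33.13 + 3.05x.
Set SMC = demand: 33.13 + 3.05x = 249.70 - 1.78x → x* = 44.8385.
The Pigouvian tax equals MEC at x*: 0.81 + 0.82×44.8385 = 37.5776.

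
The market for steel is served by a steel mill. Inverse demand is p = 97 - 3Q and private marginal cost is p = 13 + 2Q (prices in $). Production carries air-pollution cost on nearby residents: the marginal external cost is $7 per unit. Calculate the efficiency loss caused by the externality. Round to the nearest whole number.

DWL = $5

Market equilibrium (private): 13 + 2Q = 97 - 3Q → Q_m = 16.8000.
Social marginal cost = private MC + MEC = 20 + 2Q.
Set SMC = demand: 20 + 2Q = 97 - 3Q → Q* = 15.4000.
Height of the DWL triangle at Q_m is SMC(Q_m) − demand(Q_m) = MEC(Q_m) = 7.0000.
DWL = ½ × 1.4000 × 7.0000 = 4.9000.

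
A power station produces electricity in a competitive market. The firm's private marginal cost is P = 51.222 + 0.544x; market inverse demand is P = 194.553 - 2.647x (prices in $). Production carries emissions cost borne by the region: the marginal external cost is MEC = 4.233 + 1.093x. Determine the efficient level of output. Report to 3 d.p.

x* = 32.469

Social marginal cost = private MC + MEC = 55.455 + 1.637x.
Set SMC = demand: 55.455 + 1.637x = 194.553 - 2.647x → x* = 32.4692.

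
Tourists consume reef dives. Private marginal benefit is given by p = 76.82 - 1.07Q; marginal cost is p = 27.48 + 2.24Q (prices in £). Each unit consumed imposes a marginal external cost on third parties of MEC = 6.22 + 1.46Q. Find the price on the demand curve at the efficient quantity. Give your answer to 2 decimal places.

P = £67.15

Social marginal benefit = demand − MEC = 70.60 - 2.53Q.
Set SMB = MC: 70.60 - 2.53Q = 27.48 + 2.24Q → Q* = 9.0398.
Consumer price on the demand curve at Q*: 76.82 − 1.07×9.0398 = 67.1474.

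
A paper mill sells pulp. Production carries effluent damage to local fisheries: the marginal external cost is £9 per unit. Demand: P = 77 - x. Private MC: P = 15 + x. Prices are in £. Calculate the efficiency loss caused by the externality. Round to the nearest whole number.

Market equilibrium (private): 15 + x = 77 - x → x_m = 31.0000.
Social marginal cost = private MC + MEC = 24 + x.
Set SMC = demand: 24 + x = 77 - x → x* = 26.5000.
The loss is the area between SMC and demand from x* to x_m; with linear curves that's a triangle of height MEC(x_m).
DWL = ½ × 4.5000 × 9.0000 = 20.2500.

DWL = £20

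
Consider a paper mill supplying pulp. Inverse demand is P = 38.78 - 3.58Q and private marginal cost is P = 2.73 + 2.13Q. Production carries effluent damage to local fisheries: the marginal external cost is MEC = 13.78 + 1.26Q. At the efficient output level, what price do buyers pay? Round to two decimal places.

Social marginal cost = private MC + MEC = 16.51 + 3.39Q.
Set SMC = demand: 16.51 + 3.39Q = 38.78 - 3.58Q → Q* = 3.1951.
Consumer price on the demand curve at Q*: 38.78 − 3.58×3.1951 = 27.3415.

P = 27.34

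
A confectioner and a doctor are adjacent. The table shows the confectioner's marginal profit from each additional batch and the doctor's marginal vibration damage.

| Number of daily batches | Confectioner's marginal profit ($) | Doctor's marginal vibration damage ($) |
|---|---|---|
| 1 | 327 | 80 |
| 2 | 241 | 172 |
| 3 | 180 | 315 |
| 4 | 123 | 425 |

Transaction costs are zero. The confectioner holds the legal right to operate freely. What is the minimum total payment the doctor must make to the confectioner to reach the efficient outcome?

Left alone the confectioner would choose level 4 (marginal profit stays positive).
Efficient level: k* = 2 (marginal profit ≥ marginal vibration damage through 2).
The doctor must at least cover the confectioner's forgone profit from cutting 4→2: 180 + 123 = 303.

$303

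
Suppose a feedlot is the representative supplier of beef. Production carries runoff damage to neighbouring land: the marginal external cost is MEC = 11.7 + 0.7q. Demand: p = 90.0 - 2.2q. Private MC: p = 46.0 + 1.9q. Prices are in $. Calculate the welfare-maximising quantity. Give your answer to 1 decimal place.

Social marginal cost = private MC + MEC = 57.7 + 2.6q.
Set SMC = demand: 57.7 + 2.6q = 90.0 - 2.2q → q* = 6.7292.

q* = 6.7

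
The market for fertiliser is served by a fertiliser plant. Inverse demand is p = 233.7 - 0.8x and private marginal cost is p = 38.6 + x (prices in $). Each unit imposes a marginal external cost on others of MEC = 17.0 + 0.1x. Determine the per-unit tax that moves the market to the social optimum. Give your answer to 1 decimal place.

Social marginal cost = private MC + MEC = 55.6 + 1.1x.
Set SMC = demand: 55.6 + 1.1x = 233.7 - 0.8x → x* = 93.7368.
The Pigouvian tax equals MEC at x*: 17.0 + 0.1×93.7368 = 26.3737.

tax = $26.4 per unit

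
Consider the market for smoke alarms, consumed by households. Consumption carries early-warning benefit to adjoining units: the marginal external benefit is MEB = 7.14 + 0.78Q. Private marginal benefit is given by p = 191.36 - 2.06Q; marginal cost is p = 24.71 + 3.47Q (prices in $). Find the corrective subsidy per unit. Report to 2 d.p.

subsidy = $35.68 per unit

Social marginal benefit = demand + MEB = 198.50 - 1.28Q.
Set SMB = MC: 198.50 - 1.28Q = 24.71 + 3.47Q → Q* = 36.5874.
The Pigouvian subsidy equals MEB at Q*: 7.14 + 0.78×36.5874 = 35.6782.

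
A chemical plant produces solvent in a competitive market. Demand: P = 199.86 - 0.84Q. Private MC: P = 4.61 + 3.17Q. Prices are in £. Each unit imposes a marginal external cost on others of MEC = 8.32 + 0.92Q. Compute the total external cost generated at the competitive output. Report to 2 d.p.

£1495.67

Market equilibrium (private): 4.61 + 3.17Q = 199.86 - 0.84Q → Q_m = 48.6908.
Total external cost = ∫₀^{Q_m} (8.32 + 0.92Q) dQ = 8.32×48.6908 + ½×0.92×48.6908² = 1495.6727.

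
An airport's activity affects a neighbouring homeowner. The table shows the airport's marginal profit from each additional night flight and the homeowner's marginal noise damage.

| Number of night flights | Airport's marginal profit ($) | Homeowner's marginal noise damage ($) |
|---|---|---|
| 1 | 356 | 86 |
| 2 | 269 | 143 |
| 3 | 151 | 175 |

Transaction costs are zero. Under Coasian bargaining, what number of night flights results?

2

Bargaining reaches the level where marginal profit last exceeds marginal noise damage.
That holds through level 2 (269 ≥ 143) but not at 3 (151 < 175).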